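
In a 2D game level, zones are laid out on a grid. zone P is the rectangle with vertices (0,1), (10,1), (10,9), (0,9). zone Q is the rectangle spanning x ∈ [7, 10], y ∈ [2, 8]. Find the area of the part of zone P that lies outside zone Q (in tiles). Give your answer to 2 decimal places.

|zone P∩zone Q|: x∈[7,10], y∈[2,8] → 3·6 = 18.
|zone P| = 80.
|zone P ∖ zone Q| = |zone P| − |zone P∩zone Q| = 80 − 18 = 62.00.

62.00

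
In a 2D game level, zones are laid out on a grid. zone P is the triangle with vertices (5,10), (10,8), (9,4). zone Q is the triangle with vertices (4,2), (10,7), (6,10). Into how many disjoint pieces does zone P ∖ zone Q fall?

3

zone P ∖ zone Q splits into 3 disjoint pieces (area 0.3636, area 1.3233, area 1.7472).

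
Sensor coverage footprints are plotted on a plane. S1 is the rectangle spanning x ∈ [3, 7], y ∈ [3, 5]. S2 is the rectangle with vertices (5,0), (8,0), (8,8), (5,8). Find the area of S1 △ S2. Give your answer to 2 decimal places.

|S1∩S2|: x∈[5,7], y∈[3,5] → 2·2 = 4.
|S1 △ S2| = |S1| + |S2| − 2·|S1∩S2| = 8 + 24 − 8 = 24.00.

24.00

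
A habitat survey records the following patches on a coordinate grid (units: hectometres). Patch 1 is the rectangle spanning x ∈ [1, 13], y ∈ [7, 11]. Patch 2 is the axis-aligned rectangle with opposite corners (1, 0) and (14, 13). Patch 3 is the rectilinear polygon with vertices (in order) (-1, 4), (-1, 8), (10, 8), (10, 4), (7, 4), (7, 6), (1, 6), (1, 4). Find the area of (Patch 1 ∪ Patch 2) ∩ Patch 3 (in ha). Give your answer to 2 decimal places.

|Patch 1 ∪ Patch 2| = 169.
|(Patch 1 ∪ Patch 2) ∩ Patch 3| = 24.00.

24.00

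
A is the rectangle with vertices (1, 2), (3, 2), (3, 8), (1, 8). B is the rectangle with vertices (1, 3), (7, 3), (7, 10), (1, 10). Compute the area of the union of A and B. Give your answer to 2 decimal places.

By inclusion–exclusion:
Individual areas: |A| = 12, |B| = 42.
|A∩B|: x∈[1,3], y∈[3,8] → 2·5 = 10.
|A ∪ B| = 54 − 10 = 44.00.

44.00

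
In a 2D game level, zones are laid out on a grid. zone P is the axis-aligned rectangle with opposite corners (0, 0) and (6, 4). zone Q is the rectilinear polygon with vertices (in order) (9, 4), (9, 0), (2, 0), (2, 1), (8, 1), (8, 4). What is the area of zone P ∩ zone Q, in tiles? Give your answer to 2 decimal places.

The intersection is the polygon with vertices (6,0), (2,0), (2,1), (6,1).
By the shoelace formula its area is 4.00.

4.00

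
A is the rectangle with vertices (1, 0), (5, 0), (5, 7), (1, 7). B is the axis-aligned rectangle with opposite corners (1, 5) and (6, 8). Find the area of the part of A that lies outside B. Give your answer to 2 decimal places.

|A∩B|: x∈[1,5], y∈[5,7] → 4·2 = 8.
|A| = 28.
|A ∖ B| = |A| − |A∩B| = 28 − 8 = 20.00.

20.00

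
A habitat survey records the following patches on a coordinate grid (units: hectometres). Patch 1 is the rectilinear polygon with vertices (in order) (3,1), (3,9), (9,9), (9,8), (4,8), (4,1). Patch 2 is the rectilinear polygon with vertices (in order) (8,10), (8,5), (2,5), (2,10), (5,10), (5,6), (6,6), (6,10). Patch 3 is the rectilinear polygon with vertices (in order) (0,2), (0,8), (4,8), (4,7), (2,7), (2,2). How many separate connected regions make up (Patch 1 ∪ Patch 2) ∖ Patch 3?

1

(Patch 1 ∪ Patch 2) ∖ Patch 3 is a single connected region.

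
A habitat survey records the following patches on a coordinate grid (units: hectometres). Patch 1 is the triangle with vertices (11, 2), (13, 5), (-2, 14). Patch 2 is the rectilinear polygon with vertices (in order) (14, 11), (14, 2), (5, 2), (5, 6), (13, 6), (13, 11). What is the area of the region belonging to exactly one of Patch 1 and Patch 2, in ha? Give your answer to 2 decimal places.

|Patch 1| = 31.5, |Patch 2| = 41, |Patch 1∩Patch 2| = 12.8333.
|Patch 1 △ Patch 2| = |Patch 1| + |Patch 2| − 2·|Patch 1∩Patch 2| = 31.5 + 41 − 25.6667 = 46.83.

46.83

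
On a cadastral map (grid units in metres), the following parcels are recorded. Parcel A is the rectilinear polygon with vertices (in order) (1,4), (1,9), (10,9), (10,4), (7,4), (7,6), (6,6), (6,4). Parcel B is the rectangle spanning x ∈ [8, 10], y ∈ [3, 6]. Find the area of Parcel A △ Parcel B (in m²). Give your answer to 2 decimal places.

41.00

|Parcel A| = 43, |Parcel B| = 6, |Parcel A∩Parcel B| = 4.
|Parcel A △ Parcel B| = |Parcel A| + |Parcel B| − 2·|Parcel A∩Parcel B| = 43 + 6 − 8 = 41.00.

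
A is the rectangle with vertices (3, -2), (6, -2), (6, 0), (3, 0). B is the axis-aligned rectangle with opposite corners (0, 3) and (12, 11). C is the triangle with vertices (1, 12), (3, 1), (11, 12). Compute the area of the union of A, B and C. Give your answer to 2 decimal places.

By inclusion–exclusion:
Individual areas: |A| = 6, |B| = 96, |C| = 55.
|A∩B| = 0 (no overlap).
|A∩C| = 0.
|B∩C| = 43.6364.
|A∩B∩C| = 0.
|A ∪ B ∪ C| = 157 − 43.6364 + 0 = 113.36.

113.36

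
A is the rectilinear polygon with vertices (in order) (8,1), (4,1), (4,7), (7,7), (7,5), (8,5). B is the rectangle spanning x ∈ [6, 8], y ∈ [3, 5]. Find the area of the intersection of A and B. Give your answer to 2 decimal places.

4.00

The intersection is the polygon with vertices (8,5), (8,3), (6,3), (6,5), (7,5).
By the shoelace formula its area is 4.00.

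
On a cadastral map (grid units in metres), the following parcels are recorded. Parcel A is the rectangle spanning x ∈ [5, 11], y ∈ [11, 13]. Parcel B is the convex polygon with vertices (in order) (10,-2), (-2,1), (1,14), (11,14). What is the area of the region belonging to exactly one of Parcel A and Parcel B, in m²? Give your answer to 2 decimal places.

151.00

|Parcel A| = 12, |Parcel B| = 162.5, |Parcel A∩Parcel B| = 11.75.
|Parcel A △ Parcel B| = |Parcel A| + |Parcel B| − 2·|Parcel A∩Parcel B| = 12 + 162.5 − 23.5 = 151.00.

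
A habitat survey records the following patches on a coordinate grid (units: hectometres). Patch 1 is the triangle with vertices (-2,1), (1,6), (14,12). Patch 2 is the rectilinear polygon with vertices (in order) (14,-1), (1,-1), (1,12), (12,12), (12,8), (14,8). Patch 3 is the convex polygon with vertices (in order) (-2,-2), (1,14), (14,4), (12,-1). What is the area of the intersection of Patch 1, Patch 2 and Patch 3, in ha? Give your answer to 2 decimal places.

The intersection is the polygon with vertices (1,3.062), (1,6), (7.5,9), (8.508,8.224).
By the shoelace formula its area is 15.06.

15.06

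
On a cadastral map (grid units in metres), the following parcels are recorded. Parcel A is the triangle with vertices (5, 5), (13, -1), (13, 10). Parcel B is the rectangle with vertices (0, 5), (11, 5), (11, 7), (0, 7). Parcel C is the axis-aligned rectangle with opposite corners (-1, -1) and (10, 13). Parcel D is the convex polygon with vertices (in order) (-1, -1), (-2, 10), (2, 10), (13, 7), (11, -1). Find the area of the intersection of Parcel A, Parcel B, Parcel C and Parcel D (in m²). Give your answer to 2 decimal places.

6.80

The intersection is the polygon with vertices (10,5), (5,5), (8.2,7), (10,7).
By the shoelace formula its area is 6.80.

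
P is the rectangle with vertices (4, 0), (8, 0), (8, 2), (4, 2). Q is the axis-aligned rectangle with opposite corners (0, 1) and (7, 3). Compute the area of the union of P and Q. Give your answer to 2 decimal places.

By inclusion–exclusion:
Individual areas: |P| = 8, |Q| = 14.
|P∩Q|: x∈[4,7], y∈[1,2] → 3·1 = 3.
|P ∪ Q| = 22 − 3 = 19.00.

19.00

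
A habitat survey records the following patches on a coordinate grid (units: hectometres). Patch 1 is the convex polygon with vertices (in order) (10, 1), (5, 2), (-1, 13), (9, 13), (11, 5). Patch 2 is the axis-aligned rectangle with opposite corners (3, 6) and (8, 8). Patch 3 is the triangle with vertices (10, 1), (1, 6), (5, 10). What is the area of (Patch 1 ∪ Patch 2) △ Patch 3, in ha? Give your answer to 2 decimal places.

69.27

|Patch 1 ∪ Patch 2| = 92.5.
|(Patch 1 ∪ Patch 2) ∩ Patch 3| = 25.613.
|(Patch 1 ∪ Patch 2) △ Patch 3| = 92.5 + 28 − 51.2259 = 69.27.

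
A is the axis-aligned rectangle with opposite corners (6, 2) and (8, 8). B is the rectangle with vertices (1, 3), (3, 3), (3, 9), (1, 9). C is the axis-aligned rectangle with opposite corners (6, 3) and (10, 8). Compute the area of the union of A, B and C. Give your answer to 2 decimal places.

By inclusion–exclusion:
Individual areas: |A| = 12, |B| = 12, |C| = 20.
|A∩B| = 0 (no overlap).
|A∩C|: x∈[6,8], y∈[3,8] → 2·5 = 10.
|B∩C| = 0 (no overlap).
|A∩B∩C| = 0.
|A ∪ B ∪ C| = 44 − 10 + 0 = 34.00.

34.00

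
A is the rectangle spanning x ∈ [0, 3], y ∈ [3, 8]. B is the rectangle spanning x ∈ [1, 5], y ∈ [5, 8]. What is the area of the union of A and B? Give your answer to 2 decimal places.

21.00

By inclusion–exclusion:
Individual areas: |A| = 15, |B| = 12.
|A∩B|: x∈[1,3], y∈[5,8] → 2·3 = 6.
|A ∪ B| = 27 − 6 = 21.00.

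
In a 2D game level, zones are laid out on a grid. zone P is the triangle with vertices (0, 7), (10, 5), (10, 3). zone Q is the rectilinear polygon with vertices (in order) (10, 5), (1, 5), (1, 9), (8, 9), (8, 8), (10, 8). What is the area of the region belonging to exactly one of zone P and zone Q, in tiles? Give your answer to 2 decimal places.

|zone P| = 10, |zone Q| = 34, |zone P∩zone Q| = 4.9.
|zone P △ zone Q| = |zone P| + |zone Q| − 2·|zone P∩zone Q| = 10 + 34 − 9.8 = 34.20.

34.20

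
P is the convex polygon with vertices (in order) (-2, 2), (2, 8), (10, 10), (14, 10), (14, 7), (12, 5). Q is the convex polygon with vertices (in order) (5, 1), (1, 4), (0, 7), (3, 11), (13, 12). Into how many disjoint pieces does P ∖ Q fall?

P ∖ Q splits into 2 disjoint pieces (area 6.0463, area 21.4878).

2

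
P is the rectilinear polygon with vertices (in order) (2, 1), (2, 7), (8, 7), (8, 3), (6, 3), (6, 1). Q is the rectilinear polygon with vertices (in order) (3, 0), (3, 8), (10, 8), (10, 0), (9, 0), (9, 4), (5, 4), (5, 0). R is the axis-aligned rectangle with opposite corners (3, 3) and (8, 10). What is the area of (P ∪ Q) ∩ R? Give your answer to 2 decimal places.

25.00

The region (P ∪ Q) ∩ R is the polygon with vertices (3,8), (8,8), (8,4), (8,3), (6,3), (3,3), (3,7).
By the shoelace formula its area is 25.00.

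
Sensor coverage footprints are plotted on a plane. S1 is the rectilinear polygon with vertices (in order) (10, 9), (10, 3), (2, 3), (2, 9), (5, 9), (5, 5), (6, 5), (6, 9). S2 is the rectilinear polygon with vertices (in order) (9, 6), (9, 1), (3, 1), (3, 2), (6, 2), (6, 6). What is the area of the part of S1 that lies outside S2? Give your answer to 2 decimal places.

|S1| = 44, |S1∩S2| = 9.
|S1 ∖ S2| = |S1| − |S1∩S2| = 44 − 9 = 35.00.

35.00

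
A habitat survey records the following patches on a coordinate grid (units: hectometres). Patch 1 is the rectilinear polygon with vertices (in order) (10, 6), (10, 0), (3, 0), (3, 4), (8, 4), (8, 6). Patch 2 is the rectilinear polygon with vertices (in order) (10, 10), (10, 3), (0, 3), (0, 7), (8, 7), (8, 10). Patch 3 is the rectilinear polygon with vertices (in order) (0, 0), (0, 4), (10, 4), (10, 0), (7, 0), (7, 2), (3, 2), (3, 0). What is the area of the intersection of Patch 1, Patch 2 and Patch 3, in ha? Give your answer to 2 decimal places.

7.00

The intersection is the polygon with vertices (3,3), (3,4), (8,4), (10,4), (10,3).
By the shoelace formula its area is 7.00.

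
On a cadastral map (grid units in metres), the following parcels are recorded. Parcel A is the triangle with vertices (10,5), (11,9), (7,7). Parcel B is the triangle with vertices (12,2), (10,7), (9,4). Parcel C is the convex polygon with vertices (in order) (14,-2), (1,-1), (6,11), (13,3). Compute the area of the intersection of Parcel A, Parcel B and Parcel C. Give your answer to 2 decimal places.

The intersection is the polygon with vertices (9.454,5.364), (9.862,6.586), (10.278,6.111), (10,5).
By the shoelace formula its area is 0.70.

0.70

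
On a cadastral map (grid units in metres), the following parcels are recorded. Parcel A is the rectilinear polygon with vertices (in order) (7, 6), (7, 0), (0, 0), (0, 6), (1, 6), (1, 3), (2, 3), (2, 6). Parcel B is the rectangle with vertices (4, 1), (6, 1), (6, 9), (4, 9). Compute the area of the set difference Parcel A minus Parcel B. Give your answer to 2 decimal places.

29.00

|Parcel A| = 39, |Parcel A∩Parcel B| = 10.
|Parcel A ∖ Parcel B| = |Parcel A| − |Parcel A∩Parcel B| = 39 − 10 = 29.00.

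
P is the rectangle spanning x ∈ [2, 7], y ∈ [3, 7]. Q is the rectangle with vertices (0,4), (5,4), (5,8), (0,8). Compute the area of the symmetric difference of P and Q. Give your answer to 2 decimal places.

|P∩Q|: x∈[2,5], y∈[4,7] → 3·3 = 9.
|P △ Q| = |P| + |Q| − 2·|P∩Q| = 20 + 20 − 18 = 22.00.

22.00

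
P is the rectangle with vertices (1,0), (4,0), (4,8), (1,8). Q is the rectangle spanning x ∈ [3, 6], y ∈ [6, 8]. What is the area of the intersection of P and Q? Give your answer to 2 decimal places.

2.00

|P∩Q|: x∈[3,4], y∈[6,8] → 1·2 = 2.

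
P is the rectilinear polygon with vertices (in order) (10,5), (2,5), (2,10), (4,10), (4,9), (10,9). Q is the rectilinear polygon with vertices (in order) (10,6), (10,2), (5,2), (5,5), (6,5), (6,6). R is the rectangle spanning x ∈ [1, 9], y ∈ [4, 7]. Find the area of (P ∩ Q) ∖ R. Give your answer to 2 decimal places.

|P ∩ Q| = 4.
|(P ∩ Q) ∩ R| = 3.
|(P ∩ Q) ∖ R| = 4 − 3 = 1.00.

1.00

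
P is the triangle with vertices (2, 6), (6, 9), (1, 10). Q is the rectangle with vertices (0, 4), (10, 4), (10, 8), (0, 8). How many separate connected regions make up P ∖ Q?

P ∖ Q is a single connected region.

1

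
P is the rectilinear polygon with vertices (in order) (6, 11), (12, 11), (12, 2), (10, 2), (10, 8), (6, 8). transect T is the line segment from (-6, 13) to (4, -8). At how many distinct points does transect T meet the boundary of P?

The segment lies entirely outside P and never meets its boundary.

0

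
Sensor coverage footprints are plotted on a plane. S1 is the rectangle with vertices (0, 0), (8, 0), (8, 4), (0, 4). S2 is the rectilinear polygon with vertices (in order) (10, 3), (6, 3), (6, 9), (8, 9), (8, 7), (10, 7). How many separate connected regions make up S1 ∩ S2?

S1 ∩ S2 is a single connected region.

1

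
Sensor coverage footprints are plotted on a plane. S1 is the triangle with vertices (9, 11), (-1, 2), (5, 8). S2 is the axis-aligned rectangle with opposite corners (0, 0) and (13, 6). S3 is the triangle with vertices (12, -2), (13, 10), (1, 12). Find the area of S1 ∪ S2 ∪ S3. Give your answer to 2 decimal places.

By inclusion–exclusion:
Individual areas: |S1| = 3, |S2| = 78, |S3| = 73.
|S1∩S2| = 0.8389.
|S1∩S3| = 1.3978.
|S2∩S3| = 26.0714.
|S1∩S2∩S3| = 0.
|S1 ∪ S2 ∪ S3| = 154 − 28.3082 + 0 = 125.69.

125.69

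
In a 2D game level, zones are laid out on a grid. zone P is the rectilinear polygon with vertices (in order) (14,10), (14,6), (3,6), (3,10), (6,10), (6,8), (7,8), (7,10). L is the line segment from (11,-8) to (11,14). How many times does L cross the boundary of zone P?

2

The segment meets the boundary at (11,10), (11,6).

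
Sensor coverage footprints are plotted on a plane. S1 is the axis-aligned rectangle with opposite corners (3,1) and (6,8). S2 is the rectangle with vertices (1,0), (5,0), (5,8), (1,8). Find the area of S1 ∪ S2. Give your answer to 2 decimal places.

39.00

By inclusion–exclusion:
Individual areas: |S1| = 21, |S2| = 32.
|S1∩S2|: x∈[3,5], y∈[1,8] → 2·7 = 14.
|S1 ∪ S2| = 53 − 14 = 39.00.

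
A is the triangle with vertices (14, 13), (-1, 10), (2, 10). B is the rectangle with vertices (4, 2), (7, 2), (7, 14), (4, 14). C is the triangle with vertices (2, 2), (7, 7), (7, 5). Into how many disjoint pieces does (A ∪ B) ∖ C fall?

2

(A ∪ B) ∖ C splits into 2 disjoint pieces (area 28.725, area 6.3).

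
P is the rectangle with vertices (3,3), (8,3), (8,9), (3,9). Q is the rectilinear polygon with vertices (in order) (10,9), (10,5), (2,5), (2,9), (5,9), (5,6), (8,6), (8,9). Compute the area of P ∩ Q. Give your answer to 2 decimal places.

11.00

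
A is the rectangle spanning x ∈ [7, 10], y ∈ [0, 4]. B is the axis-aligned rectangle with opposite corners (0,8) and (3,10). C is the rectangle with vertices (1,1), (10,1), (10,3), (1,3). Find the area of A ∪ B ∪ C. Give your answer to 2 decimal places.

By inclusion–exclusion:
Individual areas: |A| = 12, |B| = 6, |C| = 18.
|A∩B| = 0 (no overlap).
|A∩C|: x∈[7,10], y∈[1,3] → 3·2 = 6.
|B∩C| = 0 (no overlap).
|A∩B∩C| = 0.
|A ∪ B ∪ C| = 36 − 6 + 0 = 30.00.

30.00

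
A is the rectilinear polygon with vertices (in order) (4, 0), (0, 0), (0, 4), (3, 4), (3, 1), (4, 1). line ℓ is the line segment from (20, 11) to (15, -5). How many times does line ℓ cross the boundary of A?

The segment lies entirely outside A and never meets its boundary.

0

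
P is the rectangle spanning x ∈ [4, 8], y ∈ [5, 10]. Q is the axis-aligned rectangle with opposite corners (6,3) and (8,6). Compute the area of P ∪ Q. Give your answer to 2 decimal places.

By inclusion–exclusion:
Individual areas: |P| = 20, |Q| = 6.
|P∩Q|: x∈[6,8], y∈[5,6] → 2·1 = 2.
|P ∪ Q| = 26 − 2 = 24.00.

24.00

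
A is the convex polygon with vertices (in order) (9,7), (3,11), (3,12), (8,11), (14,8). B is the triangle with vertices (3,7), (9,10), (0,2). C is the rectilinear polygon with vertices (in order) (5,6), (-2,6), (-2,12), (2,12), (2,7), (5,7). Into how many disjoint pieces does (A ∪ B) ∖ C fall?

2

(A ∪ B) ∖ C splits into 2 disjoint pieces (area 26.1468, area 4.2).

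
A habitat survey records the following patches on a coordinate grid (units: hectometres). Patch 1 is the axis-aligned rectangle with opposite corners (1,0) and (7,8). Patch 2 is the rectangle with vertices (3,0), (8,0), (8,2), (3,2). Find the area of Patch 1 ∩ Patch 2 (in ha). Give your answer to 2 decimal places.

|Patch 1∩Patch 2|: x∈[3,7], y∈[0,2] → 4·2 = 8.

8.00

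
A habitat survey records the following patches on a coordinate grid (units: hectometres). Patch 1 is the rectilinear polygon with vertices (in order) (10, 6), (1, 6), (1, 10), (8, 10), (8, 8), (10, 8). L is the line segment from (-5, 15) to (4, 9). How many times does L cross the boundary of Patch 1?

The segment meets the boundary at (2.5,10).

1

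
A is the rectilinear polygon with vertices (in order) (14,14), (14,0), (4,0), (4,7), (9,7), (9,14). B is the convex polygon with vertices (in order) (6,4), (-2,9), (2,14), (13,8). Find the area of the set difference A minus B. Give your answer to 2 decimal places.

|A| = 105, |A∩B| = 20.1136.
|A ∖ B| = |A| − |A∩B| = 105 − 20.1136 = 84.89.

84.89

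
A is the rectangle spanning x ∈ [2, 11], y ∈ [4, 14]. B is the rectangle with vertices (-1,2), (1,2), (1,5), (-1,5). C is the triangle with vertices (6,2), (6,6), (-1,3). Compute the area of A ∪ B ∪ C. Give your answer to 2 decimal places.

By inclusion–exclusion:
Individual areas: |A| = 90, |B| = 6, |C| = 14.
|A∩B| = 0 (no overlap).
|A∩C| = 4.5714.
|B∩C| = 1.1429.
|A∩B∩C| = 0.
|A ∪ B ∪ C| = 110 − 5.7143 + 0 = 104.29.

104.29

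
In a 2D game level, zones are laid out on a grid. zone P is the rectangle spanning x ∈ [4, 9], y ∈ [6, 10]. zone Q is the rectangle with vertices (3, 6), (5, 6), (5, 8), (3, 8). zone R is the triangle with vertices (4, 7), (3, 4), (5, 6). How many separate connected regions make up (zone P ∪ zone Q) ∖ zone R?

1

(zone P ∪ zone Q) ∖ zone R is a single connected region.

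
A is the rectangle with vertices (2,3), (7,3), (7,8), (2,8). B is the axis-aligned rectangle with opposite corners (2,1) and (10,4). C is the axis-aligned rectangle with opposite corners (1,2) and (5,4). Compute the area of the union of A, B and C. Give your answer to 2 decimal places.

By inclusion–exclusion:
Individual areas: |A| = 25, |B| = 24, |C| = 8.
|A∩B|: x∈[2,7], y∈[3,4] → 5·1 = 5.
|A∩C|: x∈[2,5], y∈[3,4] → 3·1 = 3.
|B∩C|: x∈[2,5], y∈[2,4] → 3·2 = 6.
|A∩B∩C| = 3.
|A ∪ B ∪ C| = 57 − 14 + 3 = 46.00.

46.00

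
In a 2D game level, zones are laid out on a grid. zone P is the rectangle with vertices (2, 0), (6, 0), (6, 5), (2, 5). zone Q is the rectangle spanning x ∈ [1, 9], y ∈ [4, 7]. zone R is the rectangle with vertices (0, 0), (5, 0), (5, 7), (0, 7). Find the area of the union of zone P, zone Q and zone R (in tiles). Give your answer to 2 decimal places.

By inclusion–exclusion:
Individual areas: |zone P| = 20, |zone Q| = 24, |zone R| = 35.
|zone P∩zone Q|: x∈[2,6], y∈[4,5] → 4·1 = 4.
|zone P∩zone R|: x∈[2,5], y∈[0,5] → 3·5 = 15.
|zone Q∩zone R|: x∈[1,5], y∈[4,7] → 4·3 = 12.
|zone P∩zone Q∩zone R| = 3.
|zone P ∪ zone Q ∪ zone R| = 79 − 31 + 3 = 51.00.

51.00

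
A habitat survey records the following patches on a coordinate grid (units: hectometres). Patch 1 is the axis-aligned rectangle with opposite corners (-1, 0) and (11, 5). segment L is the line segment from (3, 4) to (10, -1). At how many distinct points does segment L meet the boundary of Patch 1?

The segment meets the boundary at (8.6,0).

1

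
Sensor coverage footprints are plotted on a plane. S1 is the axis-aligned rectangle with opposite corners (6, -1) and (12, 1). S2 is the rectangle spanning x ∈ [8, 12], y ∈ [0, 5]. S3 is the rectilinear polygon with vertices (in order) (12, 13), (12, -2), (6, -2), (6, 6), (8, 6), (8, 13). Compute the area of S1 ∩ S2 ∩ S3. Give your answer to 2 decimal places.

The intersection is the polygon with vertices (8,0), (8,1), (12,1), (12,0).
By the shoelace formula its area is 4.00.

4.00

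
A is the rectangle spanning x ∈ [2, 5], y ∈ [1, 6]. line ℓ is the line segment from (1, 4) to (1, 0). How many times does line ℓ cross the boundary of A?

0

The segment lies entirely outside A and never meets its boundary.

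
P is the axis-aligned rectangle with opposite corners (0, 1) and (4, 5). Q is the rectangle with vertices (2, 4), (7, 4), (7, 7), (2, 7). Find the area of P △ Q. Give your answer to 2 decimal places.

27.00

|P∩Q|: x∈[2,4], y∈[4,5] → 2·1 = 2.
|P △ Q| = |P| + |Q| − 2·|P∩Q| = 16 + 15 − 4 = 27.00.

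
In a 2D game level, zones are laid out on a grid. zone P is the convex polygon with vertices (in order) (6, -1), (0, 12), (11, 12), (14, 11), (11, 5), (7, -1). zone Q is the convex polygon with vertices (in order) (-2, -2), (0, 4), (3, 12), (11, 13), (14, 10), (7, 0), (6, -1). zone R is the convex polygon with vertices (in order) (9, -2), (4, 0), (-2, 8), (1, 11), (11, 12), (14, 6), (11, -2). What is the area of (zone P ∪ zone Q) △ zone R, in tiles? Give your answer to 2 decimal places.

|zone P ∪ zone Q| = 148.3376.
|(zone P ∪ zone Q) ∩ zone R| = 109.0248.
|(zone P ∪ zone Q) △ zone R| = 148.3376 + 149.5 − 218.0496 = 79.79.

79.79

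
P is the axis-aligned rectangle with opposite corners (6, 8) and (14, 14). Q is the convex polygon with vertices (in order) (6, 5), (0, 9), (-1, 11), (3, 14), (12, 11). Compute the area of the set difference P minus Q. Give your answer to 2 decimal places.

|P| = 48, |P∩Q| = 19.5.
|P ∖ Q| = |P| − |P∩Q| = 48 − 19.5 = 28.50.

28.50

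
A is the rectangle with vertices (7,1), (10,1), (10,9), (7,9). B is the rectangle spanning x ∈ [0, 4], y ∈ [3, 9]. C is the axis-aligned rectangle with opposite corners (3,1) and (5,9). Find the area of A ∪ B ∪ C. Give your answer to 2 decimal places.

58.00

By inclusion–exclusion:
Individual areas: |A| = 24, |B| = 24, |C| = 16.
|A∩B| = 0 (no overlap).
|A∩C| = 0 (no overlap).
|B∩C|: x∈[3,4], y∈[3,9] → 1·6 = 6.
|A∩B∩C| = 0.
|A ∪ B ∪ C| = 64 − 6 + 0 = 58.00.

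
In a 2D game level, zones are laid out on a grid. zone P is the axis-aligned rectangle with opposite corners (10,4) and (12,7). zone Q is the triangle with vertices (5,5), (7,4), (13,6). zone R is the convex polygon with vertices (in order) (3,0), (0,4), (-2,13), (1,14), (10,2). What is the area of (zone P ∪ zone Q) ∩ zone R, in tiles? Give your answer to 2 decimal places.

The region (zone P ∪ zone Q) ∩ zone R is the polygon with vertices (7,4), (5,5), (7.514,5.314), (8.2,4.4).
By the shoelace formula its area is 2.26.

2.26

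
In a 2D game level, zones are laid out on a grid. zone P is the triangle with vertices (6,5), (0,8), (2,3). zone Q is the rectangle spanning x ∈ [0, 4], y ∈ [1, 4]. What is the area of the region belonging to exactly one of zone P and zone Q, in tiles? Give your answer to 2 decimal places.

|zone P| = 12, |zone Q| = 12, |zone P∩zone Q| = 1.2.
|zone P △ zone Q| = |zone P| + |zone Q| − 2·|zone P∩zone Q| = 12 + 12 − 2.4 = 21.60.

21.60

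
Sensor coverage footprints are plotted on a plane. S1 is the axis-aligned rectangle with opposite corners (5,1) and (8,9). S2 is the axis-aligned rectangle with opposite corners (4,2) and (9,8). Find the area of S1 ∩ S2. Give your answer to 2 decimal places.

|S1∩S2|: x∈[5,8], y∈[2,8] → 3·6 = 18.

18.00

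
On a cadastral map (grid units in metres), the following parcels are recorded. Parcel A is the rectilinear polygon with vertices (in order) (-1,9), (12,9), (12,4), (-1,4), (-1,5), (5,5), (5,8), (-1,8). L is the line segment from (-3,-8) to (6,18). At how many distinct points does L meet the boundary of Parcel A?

4

The segment meets the boundary at (1.5,5), (1.154,4), (2.885,9), (2.538,8).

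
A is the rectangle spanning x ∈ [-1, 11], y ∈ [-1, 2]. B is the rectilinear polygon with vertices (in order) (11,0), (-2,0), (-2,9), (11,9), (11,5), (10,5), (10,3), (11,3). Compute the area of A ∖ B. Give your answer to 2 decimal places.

|A| = 36, |A∩B| = 24.
|A ∖ B| = |A| − |A∩B| = 36 − 24 = 12.00.

12.00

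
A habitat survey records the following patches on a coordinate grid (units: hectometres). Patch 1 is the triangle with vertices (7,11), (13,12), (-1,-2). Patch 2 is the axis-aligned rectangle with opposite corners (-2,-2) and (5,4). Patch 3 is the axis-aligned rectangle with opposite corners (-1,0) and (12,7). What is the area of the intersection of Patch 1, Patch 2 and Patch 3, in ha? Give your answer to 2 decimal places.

6.15

The intersection is the polygon with vertices (2.692,4), (5,4), (1,0), (0.231,0).
By the shoelace formula its area is 6.15.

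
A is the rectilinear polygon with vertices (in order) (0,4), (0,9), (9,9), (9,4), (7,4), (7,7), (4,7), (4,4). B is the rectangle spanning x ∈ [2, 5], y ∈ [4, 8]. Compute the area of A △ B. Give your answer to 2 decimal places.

|A| = 36, |B| = 12, |A∩B| = 9.
|A △ B| = |A| + |B| − 2·|A∩B| = 36 + 12 − 18 = 30.00.

30.00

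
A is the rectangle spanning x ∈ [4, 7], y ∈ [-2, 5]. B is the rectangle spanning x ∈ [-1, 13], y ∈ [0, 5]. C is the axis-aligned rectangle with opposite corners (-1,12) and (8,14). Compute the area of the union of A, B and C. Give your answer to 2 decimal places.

94.00

By inclusion–exclusion:
Individual areas: |A| = 21, |B| = 70, |C| = 18.
|A∩B|: x∈[4,7], y∈[0,5] → 3·5 = 15.
|A∩C| = 0 (no overlap).
|B∩C| = 0 (no overlap).
|A∩B∩C| = 0.
|A ∪ B ∪ C| = 109 − 15 + 0 = 94.00.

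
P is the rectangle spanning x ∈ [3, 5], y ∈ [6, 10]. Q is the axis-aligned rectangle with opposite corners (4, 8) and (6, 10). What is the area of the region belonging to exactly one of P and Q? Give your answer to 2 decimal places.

8.00

|P∩Q|: x∈[4,5], y∈[8,10] → 1·2 = 2.
|P △ Q| = |P| + |Q| − 2·|P∩Q| = 8 + 4 − 4 = 8.00.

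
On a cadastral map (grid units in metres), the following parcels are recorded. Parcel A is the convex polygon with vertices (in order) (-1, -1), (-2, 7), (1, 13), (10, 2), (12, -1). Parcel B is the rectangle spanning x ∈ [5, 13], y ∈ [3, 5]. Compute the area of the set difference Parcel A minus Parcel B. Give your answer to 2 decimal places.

101.77

|Parcel A| = 108.5, |Parcel A∩Parcel B| = 6.7273.
|Parcel A ∖ Parcel B| = |Parcel A| − |Parcel A∩Parcel B| = 108.5 − 6.7273 = 101.77.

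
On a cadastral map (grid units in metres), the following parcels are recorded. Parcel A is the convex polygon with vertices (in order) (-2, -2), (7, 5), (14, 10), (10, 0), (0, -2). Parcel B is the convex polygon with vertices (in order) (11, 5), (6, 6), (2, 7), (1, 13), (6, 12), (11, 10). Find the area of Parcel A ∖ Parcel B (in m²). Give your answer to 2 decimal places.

|Parcel A| = 60, |Parcel A∩Parcel B| = 4.4643.
|Parcel A ∖ Parcel B| = |Parcel A| − |Parcel A∩Parcel B| = 60 − 4.4643 = 55.54.

55.54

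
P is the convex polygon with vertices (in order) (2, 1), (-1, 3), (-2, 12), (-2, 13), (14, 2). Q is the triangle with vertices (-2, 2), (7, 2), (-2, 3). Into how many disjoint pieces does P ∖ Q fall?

P ∖ Q is a single connected region.

1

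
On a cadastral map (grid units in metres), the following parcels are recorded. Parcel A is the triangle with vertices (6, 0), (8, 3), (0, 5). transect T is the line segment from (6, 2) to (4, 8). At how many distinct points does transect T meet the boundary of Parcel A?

The segment meets the boundary at (5.455,3.636).

1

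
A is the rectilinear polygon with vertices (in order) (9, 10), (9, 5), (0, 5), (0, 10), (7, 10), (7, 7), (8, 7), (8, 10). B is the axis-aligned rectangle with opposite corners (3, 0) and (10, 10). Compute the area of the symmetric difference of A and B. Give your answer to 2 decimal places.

58.00

|A| = 42, |B| = 70, |A∩B| = 27.
|A △ B| = |A| + |B| − 2·|A∩B| = 42 + 70 − 54 = 58.00.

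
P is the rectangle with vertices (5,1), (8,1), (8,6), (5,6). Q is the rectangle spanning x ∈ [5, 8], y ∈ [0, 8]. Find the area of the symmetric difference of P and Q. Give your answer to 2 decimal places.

9.00

|P∩Q|: x∈[5,8], y∈[1,6] → 3·5 = 15.
|P △ Q| = |P| + |Q| − 2·|P∩Q| = 15 + 24 − 30 = 9.00.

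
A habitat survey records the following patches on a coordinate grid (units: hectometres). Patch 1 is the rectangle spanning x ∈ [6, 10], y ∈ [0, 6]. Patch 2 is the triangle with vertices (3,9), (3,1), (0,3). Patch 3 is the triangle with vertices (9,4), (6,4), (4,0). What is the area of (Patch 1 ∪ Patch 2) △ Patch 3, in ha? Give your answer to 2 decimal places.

34.80

|Patch 1 ∪ Patch 2| = 36.
|(Patch 1 ∪ Patch 2) ∩ Patch 3| = 3.6.
|(Patch 1 ∪ Patch 2) △ Patch 3| = 36 + 6 − 7.2 = 34.80.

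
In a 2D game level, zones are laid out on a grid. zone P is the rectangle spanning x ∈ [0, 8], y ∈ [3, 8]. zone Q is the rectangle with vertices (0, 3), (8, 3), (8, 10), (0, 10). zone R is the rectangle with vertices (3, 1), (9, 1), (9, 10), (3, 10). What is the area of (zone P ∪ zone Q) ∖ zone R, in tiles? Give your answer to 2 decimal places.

|zone P ∪ zone Q| = 56.
|(zone P ∪ zone Q) ∩ zone R| = 35.
|(zone P ∪ zone Q) ∖ zone R| = 56 − 35 = 21.00.

21.00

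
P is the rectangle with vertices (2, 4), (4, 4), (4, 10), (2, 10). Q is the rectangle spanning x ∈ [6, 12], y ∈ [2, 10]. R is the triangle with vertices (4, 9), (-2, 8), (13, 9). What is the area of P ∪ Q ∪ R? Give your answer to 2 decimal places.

61.90

By inclusion–exclusion:
Individual areas: |P| = 12, |Q| = 48, |R| = 4.5.
|P∩Q| = 0 (no overlap).
|P∩R| = 1.
|Q∩R| = 1.6.
|P∩Q∩R| = 0.
|P ∪ Q ∪ R| = 64.5 − 2.6 + 0 = 61.90.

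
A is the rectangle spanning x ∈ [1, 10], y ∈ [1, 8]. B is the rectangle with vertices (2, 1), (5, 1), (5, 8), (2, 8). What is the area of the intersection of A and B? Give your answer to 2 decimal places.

|A∩B|: x∈[2,5], y∈[1,8] → 3·7 = 21.

21.00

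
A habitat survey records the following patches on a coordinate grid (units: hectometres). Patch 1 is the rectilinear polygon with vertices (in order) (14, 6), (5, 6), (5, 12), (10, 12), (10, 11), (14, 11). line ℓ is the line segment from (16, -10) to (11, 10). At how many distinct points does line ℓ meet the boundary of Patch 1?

The segment meets the boundary at (12,6).

1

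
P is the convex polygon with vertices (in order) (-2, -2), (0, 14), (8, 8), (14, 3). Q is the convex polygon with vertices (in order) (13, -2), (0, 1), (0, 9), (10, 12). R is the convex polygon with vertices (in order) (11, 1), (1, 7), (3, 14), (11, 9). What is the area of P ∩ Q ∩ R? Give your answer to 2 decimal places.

45.75

The intersection is the polygon with vertices (11,5.5), (11,2.062), (9.836,1.699), (1,7), (1.719,9.516), (4.762,10.429), (8,8).
By the shoelace formula its area is 45.75.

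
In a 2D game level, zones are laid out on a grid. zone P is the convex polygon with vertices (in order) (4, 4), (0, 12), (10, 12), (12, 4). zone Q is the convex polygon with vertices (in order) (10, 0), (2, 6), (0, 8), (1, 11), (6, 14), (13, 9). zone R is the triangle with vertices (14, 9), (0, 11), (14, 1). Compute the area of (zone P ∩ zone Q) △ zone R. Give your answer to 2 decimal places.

54.61

|zone P ∩ zone Q| = 68.993.
|(zone P ∩ zone Q) ∩ zone R| = 35.1914.
|(zone P ∩ zone Q) △ zone R| = 68.993 + 56 − 70.3827 = 54.61.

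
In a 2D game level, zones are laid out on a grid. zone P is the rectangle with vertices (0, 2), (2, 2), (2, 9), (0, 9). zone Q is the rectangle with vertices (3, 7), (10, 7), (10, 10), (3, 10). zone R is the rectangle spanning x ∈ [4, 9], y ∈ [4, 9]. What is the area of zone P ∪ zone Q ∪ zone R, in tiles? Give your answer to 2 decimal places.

By inclusion–exclusion:
Individual areas: |zone P| = 14, |zone Q| = 21, |zone R| = 25.
|zone P∩zone Q| = 0 (no overlap).
|zone P∩zone R| = 0 (no overlap).
|zone Q∩zone R|: x∈[4,9], y∈[7,9] → 5·2 = 10.
|zone P∩zone Q∩zone R| = 0.
|zone P ∪ zone Q ∪ zone R| = 60 − 10 + 0 = 50.00.

50.00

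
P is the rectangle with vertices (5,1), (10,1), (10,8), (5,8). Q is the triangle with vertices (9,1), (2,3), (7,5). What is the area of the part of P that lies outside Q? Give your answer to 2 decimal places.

|P| = 35, |P∩Q| = 8.9143.
|P ∖ Q| = |P| − |P∩Q| = 35 − 8.9143 = 26.09.

26.09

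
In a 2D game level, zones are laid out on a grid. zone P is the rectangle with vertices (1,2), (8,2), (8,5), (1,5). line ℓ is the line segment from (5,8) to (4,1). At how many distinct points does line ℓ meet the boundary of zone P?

2

The segment meets the boundary at (4.143,2), (4.571,5).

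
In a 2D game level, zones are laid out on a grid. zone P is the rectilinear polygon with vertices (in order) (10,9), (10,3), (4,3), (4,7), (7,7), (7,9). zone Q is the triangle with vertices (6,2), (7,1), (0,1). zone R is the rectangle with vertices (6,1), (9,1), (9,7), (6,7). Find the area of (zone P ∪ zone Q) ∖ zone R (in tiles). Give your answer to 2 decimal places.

|zone P ∪ zone Q| = 33.5.
|(zone P ∪ zone Q) ∩ zone R| = 12.5.
|(zone P ∪ zone Q) ∖ zone R| = 33.5 − 12.5 = 21.00.

21.00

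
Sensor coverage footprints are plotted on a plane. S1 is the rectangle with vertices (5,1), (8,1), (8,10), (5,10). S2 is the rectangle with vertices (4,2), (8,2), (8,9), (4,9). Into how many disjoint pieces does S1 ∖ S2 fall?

2

S1 ∖ S2 splits into 2 disjoint pieces (area 3, area 3).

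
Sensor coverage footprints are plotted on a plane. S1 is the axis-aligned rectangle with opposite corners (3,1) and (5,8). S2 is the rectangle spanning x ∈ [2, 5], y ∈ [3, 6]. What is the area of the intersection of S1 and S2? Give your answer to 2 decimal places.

|S1∩S2|: x∈[3,5], y∈[3,6] → 2·3 = 6.

6.00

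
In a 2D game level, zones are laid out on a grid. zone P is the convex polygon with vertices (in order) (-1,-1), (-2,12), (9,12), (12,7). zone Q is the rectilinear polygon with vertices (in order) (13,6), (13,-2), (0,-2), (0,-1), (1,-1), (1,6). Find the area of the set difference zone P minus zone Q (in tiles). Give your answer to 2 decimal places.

88.96

|zone P| = 116, |zone P∩zone Q| = 27.0433.
|zone P ∖ zone Q| = |zone P| − |zone P∩zone Q| = 116 − 27.0433 = 88.96.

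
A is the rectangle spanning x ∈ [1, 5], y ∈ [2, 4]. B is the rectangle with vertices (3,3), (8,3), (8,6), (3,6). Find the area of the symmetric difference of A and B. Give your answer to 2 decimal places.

19.00

|A∩B|: x∈[3,5], y∈[3,4] → 2·1 = 2.
|A △ B| = |A| + |B| − 2·|A∩B| = 8 + 15 − 4 = 19.00.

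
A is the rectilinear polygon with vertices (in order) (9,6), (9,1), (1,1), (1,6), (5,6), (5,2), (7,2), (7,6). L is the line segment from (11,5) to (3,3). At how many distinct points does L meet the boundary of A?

3

The segment meets the boundary at (5,3.5), (7,4), (9,4.5).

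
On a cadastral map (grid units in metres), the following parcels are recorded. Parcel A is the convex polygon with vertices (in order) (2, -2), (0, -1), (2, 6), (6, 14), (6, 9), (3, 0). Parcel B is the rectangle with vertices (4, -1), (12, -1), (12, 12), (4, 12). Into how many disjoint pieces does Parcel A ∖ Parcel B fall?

Parcel A ∖ Parcel B splits into 2 disjoint pieces (area 23.5, area 1).

2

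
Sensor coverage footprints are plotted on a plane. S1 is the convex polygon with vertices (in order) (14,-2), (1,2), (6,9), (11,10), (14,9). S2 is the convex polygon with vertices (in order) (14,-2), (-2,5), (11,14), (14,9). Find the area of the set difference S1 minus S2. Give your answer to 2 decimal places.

|S1| = 103.5, |S1∩S2| = 93.3061.
|S1 ∖ S2| = |S1| − |S1∩S2| = 103.5 − 93.3061 = 10.19.

10.19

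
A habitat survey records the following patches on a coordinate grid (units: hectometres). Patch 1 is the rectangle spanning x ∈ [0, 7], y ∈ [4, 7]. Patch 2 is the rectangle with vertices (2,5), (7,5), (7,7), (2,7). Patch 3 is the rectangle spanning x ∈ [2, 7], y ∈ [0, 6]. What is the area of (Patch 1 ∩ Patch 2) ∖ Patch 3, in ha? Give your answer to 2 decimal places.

5.00

|Patch 1 ∩ Patch 2| = 10.
|(Patch 1 ∩ Patch 2) ∩ Patch 3| = 5.
|(Patch 1 ∩ Patch 2) ∖ Patch 3| = 10 − 5 = 5.00.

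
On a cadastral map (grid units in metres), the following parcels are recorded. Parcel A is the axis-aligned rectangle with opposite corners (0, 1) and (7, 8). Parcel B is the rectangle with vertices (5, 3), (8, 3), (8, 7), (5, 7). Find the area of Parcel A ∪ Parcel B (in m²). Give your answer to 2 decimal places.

By inclusion–exclusion:
Individual areas: |Parcel A| = 49, |Parcel B| = 12.
|Parcel A∩Parcel B|: x∈[5,7], y∈[3,7] → 2·4 = 8.
|Parcel A ∪ Parcel B| = 61 − 8 = 53.00.

53.00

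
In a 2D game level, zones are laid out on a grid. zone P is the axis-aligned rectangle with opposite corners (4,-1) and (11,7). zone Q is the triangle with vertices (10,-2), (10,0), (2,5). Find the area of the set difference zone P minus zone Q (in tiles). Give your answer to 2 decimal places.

|zone P| = 56, |zone P∩zone Q| = 6.9286.
|zone P ∖ zone Q| = |zone P| − |zone P∩zone Q| = 56 − 6.9286 = 49.07.

49.07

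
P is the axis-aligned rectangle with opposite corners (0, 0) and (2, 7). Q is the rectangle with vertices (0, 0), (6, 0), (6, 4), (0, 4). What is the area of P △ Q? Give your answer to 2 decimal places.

22.00

|P∩Q|: x∈[0,2], y∈[0,4] → 2·4 = 8.
|P △ Q| = |P| + |Q| − 2·|P∩Q| = 14 + 24 − 16 = 22.00.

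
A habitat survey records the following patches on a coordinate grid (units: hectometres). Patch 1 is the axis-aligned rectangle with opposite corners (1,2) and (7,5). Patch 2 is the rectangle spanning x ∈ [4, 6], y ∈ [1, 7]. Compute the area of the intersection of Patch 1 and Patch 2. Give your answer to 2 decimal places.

6.00

|Patch 1∩Patch 2|: x∈[4,6], y∈[2,5] → 2·3 = 6.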